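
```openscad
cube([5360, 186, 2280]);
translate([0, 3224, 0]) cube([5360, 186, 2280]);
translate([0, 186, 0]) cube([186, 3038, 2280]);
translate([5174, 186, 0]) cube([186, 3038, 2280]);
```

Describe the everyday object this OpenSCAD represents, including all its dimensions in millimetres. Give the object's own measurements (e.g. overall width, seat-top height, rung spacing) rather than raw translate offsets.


The wall frame of a small rectangular building: four walls, each 2280 mm tall and 186 mm thick, enclosing a footprint 5360 mm (x) by 3410 mm (y) outside-to-outside, with no floor or roof. The front and back walls (the −y and +y sides) span the full width; the two side walls fit between them.


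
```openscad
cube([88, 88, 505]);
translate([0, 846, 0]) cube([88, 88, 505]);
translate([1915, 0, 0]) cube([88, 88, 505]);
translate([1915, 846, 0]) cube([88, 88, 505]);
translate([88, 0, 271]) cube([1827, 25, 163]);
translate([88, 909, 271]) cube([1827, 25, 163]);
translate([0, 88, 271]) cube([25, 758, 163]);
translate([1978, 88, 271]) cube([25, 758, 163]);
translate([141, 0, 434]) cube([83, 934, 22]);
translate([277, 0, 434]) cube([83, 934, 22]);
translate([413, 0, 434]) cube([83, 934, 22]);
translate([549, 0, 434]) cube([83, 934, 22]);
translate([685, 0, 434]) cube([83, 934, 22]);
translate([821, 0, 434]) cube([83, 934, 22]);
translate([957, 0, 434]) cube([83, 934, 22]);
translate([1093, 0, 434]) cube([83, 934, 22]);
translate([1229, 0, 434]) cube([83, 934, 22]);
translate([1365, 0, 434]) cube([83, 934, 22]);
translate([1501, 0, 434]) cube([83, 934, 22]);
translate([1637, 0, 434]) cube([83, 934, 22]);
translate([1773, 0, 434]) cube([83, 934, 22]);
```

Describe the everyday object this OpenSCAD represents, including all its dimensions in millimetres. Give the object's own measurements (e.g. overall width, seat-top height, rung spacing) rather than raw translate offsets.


A bed frame 2003 mm long (x) by 934 mm wide (y). Four 88×88 mm corner posts, 505 mm tall, at the corners of the footprint. Four rails of 25 mm thickness and 163 mm height run between adjacent posts with their undersides at z = 271 mm, their outer faces flush with the outside of the frame (the two x-running rails run between the posts' inner faces; the two y-running rails run between the posts' inner faces). 13 slats, each 83 mm wide (x) and 22 mm thick, lie across the top of the two x-running rails, running the full 934 mm width of the frame in y; along x they sit between the end posts with a 53 mm gap after the −x posts and between neighbouring slats, leaving 59 mm before the +x posts.


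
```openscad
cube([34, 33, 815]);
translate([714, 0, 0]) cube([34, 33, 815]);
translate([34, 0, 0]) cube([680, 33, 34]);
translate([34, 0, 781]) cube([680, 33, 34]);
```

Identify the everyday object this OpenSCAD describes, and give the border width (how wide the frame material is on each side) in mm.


A picture frame. The border width is 34 mm.

Four thin pieces enclosing a rectangular opening — a picture frame. The two full-height stiles are 815 mm tall; the top rail sits at z = 781 and is 34 mm tall, so the border above the opening is 815 − 781 = 34 mm, matching the stile x-width.


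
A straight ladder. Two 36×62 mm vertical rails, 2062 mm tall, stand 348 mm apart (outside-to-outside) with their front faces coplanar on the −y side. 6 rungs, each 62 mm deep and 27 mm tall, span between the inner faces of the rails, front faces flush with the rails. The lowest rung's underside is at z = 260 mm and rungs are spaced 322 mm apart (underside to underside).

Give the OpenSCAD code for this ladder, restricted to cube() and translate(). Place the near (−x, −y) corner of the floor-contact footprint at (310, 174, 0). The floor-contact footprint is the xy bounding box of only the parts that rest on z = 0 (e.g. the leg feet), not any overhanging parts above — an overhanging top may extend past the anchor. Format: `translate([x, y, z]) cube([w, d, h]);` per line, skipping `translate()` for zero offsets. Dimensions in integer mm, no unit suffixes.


translate([310, 174, 0]) cube([36, 62, 2062]);
translate([622, 174, 0]) cube([36, 62, 2062]);
translate([346, 174, 260]) cube([276, 62, 27]);
translate([346, 174, 582]) cube([276, 62, 27]);
translate([346, 174, 904]) cube([276, 62, 27]);
translate([346, 174, 1226]) cube([276, 62, 27]);
translate([346, 174, 1548]) cube([276, 62, 27]);
translate([346, 174, 1870]) cube([276, 62, 27]);


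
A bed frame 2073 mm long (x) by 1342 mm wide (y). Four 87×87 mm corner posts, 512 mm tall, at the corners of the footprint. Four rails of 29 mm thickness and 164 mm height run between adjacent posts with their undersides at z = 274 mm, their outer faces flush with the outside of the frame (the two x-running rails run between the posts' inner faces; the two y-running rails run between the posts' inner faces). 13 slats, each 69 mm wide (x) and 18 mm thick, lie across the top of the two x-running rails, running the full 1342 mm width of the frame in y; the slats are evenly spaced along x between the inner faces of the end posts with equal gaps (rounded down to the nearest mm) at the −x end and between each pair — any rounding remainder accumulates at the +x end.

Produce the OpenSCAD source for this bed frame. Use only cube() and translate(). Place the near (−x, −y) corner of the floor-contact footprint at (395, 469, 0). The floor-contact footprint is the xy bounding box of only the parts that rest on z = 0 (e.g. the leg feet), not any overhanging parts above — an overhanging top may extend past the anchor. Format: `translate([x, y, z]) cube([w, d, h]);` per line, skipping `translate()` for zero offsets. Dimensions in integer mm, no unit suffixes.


// slat z = rail_z + rail_h = 274 + 164 = 438
// slat gap = ⌊(1899 − 13·69) / 14⌋ = 71
translate([395, 469, 0]) cube([87, 87, 512]);
translate([395, 1724, 0]) cube([87, 87, 512]);
translate([2381, 469, 0]) cube([87, 87, 512]);
translate([2381, 1724, 0]) cube([87, 87, 512]);
translate([482, 469, 274]) cube([1899, 29, 164]);
translate([482, 1782, 274]) cube([1899, 29, 164]);
translate([395, 556, 274]) cube([29, 1168, 164]);
translate([2439, 556, 274]) cube([29, 1168, 164]);
translate([553, 469, 438]) cube([69, 1342, 18]);
translate([693, 469, 438]) cube([69, 1342, 18]);
translate([833, 469, 438]) cube([69, 1342, 18]);
translate([973, 469, 438]) cube([69, 1342, 18]);
translate([1113, 469, 438]) cube([69, 1342, 18]);
translate([1253, 469, 438]) cube([69, 1342, 18]);
translate([1393, 469, 438]) cube([69, 1342, 18]);
translate([1533, 469, 438]) cube([69, 1342, 18]);
translate([1673, 469, 438]) cube([69, 1342, 18]);
translate([1813, 469, 438]) cube([69, 1342, 18]);
translate([1953, 469, 438]) cube([69, 1342, 18]);
translate([2093, 469, 438]) cube([69, 1342, 18]);
translate([2233, 469, 438]) cube([69, 1342, 18]);


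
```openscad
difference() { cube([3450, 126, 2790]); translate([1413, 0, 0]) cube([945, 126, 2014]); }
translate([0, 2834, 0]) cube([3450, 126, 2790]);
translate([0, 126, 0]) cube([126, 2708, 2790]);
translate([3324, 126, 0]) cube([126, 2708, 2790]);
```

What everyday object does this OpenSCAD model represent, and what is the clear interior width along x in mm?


A single room. The interior width is 3198 mm.

Four walls enclosing a rectangle with a door in the front wall — a room. Outside width 3450 minus two 126 mm walls gives 3198 mm.


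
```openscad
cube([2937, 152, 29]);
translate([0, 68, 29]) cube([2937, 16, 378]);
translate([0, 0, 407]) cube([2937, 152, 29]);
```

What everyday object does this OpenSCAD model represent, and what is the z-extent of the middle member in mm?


An I-beam. The web height is 378 mm.

Two wide flanges with a thin centred web — an I-beam. Overall 436 mm minus two 29 mm flanges gives a web of 436 − 2·29 = 378 mm.


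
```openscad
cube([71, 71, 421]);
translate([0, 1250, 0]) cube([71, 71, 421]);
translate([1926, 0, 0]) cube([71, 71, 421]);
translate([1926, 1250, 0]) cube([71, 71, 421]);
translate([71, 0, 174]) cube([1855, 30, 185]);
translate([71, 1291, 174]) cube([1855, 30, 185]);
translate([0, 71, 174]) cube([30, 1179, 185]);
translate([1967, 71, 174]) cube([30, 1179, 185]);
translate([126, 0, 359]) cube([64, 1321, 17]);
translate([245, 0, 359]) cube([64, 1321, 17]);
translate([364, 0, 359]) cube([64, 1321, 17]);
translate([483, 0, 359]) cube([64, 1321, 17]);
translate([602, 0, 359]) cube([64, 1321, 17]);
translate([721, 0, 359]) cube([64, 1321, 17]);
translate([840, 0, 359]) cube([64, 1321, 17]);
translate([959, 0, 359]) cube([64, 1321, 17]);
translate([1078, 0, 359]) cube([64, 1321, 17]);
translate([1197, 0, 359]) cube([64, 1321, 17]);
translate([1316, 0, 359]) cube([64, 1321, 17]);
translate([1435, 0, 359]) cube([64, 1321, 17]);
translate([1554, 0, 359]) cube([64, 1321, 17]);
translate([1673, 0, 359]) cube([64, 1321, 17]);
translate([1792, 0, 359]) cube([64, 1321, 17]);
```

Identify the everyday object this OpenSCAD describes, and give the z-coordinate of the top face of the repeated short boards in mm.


A bed frame. The slat-top height is 376 mm.

Four posts, four rails, and a row of slats — a bed frame. Slats sit on the rails at z = 174 + 185 = 359; with slat thickness 17, the top is 376 mm.


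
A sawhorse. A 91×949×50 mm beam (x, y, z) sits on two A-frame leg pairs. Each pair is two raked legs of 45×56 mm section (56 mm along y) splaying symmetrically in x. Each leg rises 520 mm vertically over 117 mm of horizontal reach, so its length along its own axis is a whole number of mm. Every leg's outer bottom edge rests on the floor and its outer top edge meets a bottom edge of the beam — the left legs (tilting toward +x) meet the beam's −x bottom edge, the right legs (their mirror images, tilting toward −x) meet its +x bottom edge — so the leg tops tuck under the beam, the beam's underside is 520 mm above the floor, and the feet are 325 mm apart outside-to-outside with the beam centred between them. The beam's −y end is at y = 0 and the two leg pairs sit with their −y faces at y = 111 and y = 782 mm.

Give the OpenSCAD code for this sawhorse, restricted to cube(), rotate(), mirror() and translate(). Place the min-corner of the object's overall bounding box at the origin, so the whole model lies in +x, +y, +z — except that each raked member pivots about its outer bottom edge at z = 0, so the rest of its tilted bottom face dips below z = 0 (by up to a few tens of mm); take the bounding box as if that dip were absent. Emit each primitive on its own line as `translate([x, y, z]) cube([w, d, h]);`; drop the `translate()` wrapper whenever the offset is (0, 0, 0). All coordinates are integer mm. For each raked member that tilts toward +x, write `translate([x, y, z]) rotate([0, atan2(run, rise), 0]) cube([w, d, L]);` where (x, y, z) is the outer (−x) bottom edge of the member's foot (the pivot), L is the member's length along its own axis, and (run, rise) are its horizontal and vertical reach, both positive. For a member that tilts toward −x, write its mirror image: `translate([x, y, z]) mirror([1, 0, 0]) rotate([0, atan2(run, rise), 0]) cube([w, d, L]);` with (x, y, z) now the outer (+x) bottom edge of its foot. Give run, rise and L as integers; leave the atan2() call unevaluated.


translate([117, 0, 520]) cube([91, 949, 50]);
translate([0, 111, 0]) rotate([0, atan2(117, 520), 0]) cube([45, 56, 533]);
translate([325, 111, 0]) mirror([1, 0, 0]) rotate([0, atan2(117, 520), 0]) cube([45, 56, 533]);
translate([0, 782, 0]) rotate([0, atan2(117, 520), 0]) cube([45, 56, 533]);
translate([325, 782, 0]) mirror([1, 0, 0]) rotate([0, atan2(117, 520), 0]) cube([45, 56, 533]);


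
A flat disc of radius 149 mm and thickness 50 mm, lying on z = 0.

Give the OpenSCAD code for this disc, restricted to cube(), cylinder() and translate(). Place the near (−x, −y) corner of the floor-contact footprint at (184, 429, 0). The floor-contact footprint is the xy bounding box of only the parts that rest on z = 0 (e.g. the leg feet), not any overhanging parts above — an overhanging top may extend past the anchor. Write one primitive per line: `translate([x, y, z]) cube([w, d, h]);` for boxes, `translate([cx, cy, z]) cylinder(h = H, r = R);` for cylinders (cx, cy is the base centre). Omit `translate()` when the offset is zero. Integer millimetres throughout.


translate([333, 578, 0]) cylinder(h = 50, r = 149);


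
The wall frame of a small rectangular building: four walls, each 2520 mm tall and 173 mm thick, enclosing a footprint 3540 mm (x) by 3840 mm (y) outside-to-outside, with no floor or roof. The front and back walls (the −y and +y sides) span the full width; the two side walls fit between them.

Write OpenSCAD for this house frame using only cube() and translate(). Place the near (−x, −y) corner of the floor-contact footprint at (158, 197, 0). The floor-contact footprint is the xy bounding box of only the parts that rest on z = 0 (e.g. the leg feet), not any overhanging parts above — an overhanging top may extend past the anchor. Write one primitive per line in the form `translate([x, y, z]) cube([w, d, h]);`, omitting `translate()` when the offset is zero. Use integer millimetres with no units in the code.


translate([158, 197, 0]) cube([3540, 173, 2520]);
translate([158, 3864, 0]) cube([3540, 173, 2520]);
translate([158, 370, 0]) cube([173, 3494, 2520]);
translate([3525, 370, 0]) cube([173, 3494, 2520]);


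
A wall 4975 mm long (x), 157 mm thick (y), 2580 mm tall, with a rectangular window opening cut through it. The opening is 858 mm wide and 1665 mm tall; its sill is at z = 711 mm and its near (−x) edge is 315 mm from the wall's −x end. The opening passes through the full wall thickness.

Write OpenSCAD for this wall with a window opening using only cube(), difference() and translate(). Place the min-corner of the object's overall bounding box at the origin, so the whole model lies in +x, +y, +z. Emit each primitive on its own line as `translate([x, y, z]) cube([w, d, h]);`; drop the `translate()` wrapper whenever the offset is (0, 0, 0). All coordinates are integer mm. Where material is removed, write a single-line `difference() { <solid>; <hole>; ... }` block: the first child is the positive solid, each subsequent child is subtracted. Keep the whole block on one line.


difference() { cube([4975, 157, 2580]); translate([315, 0, 711]) cube([858, 157, 1665]); }


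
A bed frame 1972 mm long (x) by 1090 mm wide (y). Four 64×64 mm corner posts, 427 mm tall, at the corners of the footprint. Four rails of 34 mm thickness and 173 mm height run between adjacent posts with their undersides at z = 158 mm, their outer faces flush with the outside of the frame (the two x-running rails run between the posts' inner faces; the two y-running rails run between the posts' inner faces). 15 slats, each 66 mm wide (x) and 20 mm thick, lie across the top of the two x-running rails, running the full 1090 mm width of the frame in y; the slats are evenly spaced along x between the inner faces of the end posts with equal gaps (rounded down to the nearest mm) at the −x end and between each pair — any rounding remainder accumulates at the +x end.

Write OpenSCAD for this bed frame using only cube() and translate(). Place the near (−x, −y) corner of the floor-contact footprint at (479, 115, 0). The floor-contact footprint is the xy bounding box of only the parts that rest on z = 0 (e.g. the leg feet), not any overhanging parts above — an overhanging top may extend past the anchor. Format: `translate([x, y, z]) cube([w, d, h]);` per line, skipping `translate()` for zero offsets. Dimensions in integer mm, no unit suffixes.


translate([479, 115, 0]) cube([64, 64, 427]);
translate([479, 1141, 0]) cube([64, 64, 427]);
translate([2387, 115, 0]) cube([64, 64, 427]);
translate([2387, 1141, 0]) cube([64, 64, 427]);
translate([543, 115, 158]) cube([1844, 34, 173]);
translate([543, 1171, 158]) cube([1844, 34, 173]);
translate([479, 179, 158]) cube([34, 962, 173]);
translate([2417, 179, 158]) cube([34, 962, 173]);
translate([596, 115, 331]) cube([66, 1090, 20]);
translate([715, 115, 331]) cube([66, 1090, 20]);
translate([834, 115, 331]) cube([66, 1090, 20]);
translate([953, 115, 331]) cube([66, 1090, 20]);
translate([1072, 115, 331]) cube([66, 1090, 20]);
translate([1191, 115, 331]) cube([66, 1090, 20]);
translate([1310, 115, 331]) cube([66, 1090, 20]);
translate([1429, 115, 331]) cube([66, 1090, 20]);
translate([1548, 115, 331]) cube([66, 1090, 20]);
translate([1667, 115, 331]) cube([66, 1090, 20]);
translate([1786, 115, 331]) cube([66, 1090, 20]);
translate([1905, 115, 331]) cube([66, 1090, 20]);
translate([2024, 115, 331]) cube([66, 1090, 20]);
translate([2143, 115, 331]) cube([66, 1090, 20]);
translate([2262, 115, 331]) cube([66, 1090, 20]);


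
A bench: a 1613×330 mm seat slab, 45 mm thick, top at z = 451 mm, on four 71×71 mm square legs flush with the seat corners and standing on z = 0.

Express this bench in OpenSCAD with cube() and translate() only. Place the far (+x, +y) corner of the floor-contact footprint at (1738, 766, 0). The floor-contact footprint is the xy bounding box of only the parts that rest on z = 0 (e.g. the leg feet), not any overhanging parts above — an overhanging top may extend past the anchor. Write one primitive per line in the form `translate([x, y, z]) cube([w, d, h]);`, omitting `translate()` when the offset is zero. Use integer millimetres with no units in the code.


translate([125, 436, 406]) cube([1613, 330, 45]);
translate([125, 436, 0]) cube([71, 71, 406]);
translate([125, 695, 0]) cube([71, 71, 406]);
translate([1667, 436, 0]) cube([71, 71, 406]);
translate([1667, 695, 0]) cube([71, 71, 406]);


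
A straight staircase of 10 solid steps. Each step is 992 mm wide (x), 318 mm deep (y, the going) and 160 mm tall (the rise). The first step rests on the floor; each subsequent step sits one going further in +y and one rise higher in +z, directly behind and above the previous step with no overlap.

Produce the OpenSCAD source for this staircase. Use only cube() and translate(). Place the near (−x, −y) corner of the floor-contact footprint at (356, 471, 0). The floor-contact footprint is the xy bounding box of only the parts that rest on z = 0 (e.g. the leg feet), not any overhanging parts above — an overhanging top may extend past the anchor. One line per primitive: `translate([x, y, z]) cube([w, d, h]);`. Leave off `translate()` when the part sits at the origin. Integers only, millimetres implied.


translate([356, 471, 0]) cube([992, 318, 160]);
translate([356, 789, 160]) cube([992, 318, 160]);
translate([356, 1107, 320]) cube([992, 318, 160]);
translate([356, 1425, 480]) cube([992, 318, 160]);
translate([356, 1743, 640]) cube([992, 318, 160]);
translate([356, 2061, 800]) cube([992, 318, 160]);
translate([356, 2379, 960]) cube([992, 318, 160]);
translate([356, 2697, 1120]) cube([992, 318, 160]);
translate([356, 3015, 1280]) cube([992, 318, 160]);
translate([356, 3333, 1440]) cube([992, 318, 160]);


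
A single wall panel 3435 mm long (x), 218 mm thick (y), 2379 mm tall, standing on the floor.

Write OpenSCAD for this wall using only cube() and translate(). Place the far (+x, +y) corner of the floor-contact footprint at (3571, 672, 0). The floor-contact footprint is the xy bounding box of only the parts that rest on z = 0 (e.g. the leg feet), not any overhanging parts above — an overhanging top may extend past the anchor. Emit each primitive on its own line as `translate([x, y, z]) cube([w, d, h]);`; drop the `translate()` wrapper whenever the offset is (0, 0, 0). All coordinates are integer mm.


translate([136, 454, 0]) cube([3435, 218, 2379]);


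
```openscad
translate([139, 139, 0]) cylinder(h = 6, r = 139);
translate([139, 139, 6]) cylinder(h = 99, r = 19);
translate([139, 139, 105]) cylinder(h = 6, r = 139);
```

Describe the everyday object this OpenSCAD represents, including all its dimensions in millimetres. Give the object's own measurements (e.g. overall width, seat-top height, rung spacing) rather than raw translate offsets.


A spool: two coaxial disc flanges of radius 139 mm and thickness 6 mm, joined by a core cylinder of radius 19 mm and height 99 mm. The lower flange rests on z = 0 and the three cylinders share a vertical axis.


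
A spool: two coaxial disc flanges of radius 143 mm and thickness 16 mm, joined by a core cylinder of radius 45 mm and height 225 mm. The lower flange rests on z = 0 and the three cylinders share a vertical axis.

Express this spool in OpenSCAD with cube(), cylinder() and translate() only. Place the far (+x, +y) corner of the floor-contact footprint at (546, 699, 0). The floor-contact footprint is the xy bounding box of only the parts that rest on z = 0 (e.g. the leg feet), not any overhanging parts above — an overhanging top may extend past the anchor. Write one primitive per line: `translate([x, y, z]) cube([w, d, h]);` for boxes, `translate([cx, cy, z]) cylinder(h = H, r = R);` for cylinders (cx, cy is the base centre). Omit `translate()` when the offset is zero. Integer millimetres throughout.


translate([403, 556, 0]) cylinder(h = 16, r = 143);
translate([403, 556, 16]) cylinder(h = 225, r = 45);
translate([403, 556, 241]) cylinder(h = 16, r = 143);


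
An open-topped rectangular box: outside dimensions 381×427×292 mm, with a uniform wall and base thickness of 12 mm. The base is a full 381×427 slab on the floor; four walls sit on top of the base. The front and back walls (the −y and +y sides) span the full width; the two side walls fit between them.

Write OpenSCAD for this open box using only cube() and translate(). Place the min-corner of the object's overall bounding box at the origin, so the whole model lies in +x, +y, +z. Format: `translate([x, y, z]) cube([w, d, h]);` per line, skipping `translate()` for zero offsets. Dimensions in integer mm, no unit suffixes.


cube([381, 427, 12]);
translate([0, 0, 12]) cube([381, 12, 280]);
translate([0, 415, 12]) cube([381, 12, 280]);
translate([0, 12, 12]) cube([12, 403, 280]);
translate([369, 12, 12]) cube([12, 403, 280]);


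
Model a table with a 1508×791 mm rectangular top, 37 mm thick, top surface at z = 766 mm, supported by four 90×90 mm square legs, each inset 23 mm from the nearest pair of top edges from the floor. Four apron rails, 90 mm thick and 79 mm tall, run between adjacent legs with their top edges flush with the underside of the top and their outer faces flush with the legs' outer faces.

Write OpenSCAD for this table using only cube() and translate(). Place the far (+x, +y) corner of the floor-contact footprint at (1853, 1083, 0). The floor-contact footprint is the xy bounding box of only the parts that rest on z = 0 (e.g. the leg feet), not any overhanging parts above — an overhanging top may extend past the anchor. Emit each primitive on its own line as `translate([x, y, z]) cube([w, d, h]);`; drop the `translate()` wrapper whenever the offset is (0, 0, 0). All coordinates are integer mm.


// leg_h = 766 - 37 = 729
// apron z = 729 - 79 = 650
translate([368, 315, 729]) cube([1508, 791, 37]);
translate([391, 338, 0]) cube([90, 90, 729]);
translate([1763, 338, 0]) cube([90, 90, 729]);
translate([391, 993, 0]) cube([90, 90, 729]);
translate([1763, 993, 0]) cube([90, 90, 729]);
translate([481, 338, 650]) cube([1282, 90, 79]);
translate([481, 993, 650]) cube([1282, 90, 79]);
translate([391, 428, 650]) cube([90, 565, 79]);
translate([1763, 428, 650]) cube([90, 565, 79]);


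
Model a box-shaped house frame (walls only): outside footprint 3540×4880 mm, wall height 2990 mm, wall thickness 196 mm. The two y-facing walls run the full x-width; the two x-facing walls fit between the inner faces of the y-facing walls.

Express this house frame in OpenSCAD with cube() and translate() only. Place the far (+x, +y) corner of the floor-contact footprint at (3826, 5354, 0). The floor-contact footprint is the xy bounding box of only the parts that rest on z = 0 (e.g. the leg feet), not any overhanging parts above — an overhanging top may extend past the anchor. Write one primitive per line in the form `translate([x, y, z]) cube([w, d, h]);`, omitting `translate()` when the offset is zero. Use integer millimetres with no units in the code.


translate([286, 474, 0]) cube([3540, 196, 2990]);
translate([286, 5158, 0]) cube([3540, 196, 2990]);
translate([286, 670, 0]) cube([196, 4488, 2990]);
translate([3630, 670, 0]) cube([196, 4488, 2990]);


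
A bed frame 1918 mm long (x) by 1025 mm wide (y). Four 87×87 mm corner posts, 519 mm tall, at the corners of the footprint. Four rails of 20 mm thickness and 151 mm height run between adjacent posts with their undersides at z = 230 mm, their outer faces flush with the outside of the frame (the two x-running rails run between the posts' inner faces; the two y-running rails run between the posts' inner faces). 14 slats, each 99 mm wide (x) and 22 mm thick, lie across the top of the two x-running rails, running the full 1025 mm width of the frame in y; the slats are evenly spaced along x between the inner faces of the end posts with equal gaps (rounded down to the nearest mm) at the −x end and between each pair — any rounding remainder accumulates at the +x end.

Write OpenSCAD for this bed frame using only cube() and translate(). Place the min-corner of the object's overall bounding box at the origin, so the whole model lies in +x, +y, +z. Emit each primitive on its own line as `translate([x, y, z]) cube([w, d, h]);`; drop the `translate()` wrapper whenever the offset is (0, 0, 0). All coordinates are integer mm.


// slat z = rail_z + rail_h = 230 + 151 = 381
// slat gap = ⌊(1744 − 14·99) / 15⌋ = 23
cube([87, 87, 519]);
translate([0, 938, 0]) cube([87, 87, 519]);
translate([1831, 0, 0]) cube([87, 87, 519]);
translate([1831, 938, 0]) cube([87, 87, 519]);
translate([87, 0, 230]) cube([1744, 20, 151]);
translate([87, 1005, 230]) cube([1744, 20, 151]);
translate([0, 87, 230]) cube([20, 851, 151]);
translate([1898, 87, 230]) cube([20, 851, 151]);
translate([110, 0, 381]) cube([99, 1025, 22]);
translate([232, 0, 381]) cube([99, 1025, 22]);
translate([354, 0, 381]) cube([99, 1025, 22]);
translate([476, 0, 381]) cube([99, 1025, 22]);
translate([598, 0, 381]) cube([99, 1025, 22]);
translate([720, 0, 381]) cube([99, 1025, 22]);
translate([842, 0, 381]) cube([99, 1025, 22]);
translate([964, 0, 381]) cube([99, 1025, 22]);
translate([1086, 0, 381]) cube([99, 1025, 22]);
translate([1208, 0, 381]) cube([99, 1025, 22]);
translate([1330, 0, 381]) cube([99, 1025, 22]);
translate([1452, 0, 381]) cube([99, 1025, 22]);
translate([1574, 0, 381]) cube([99, 1025, 22]);
translate([1696, 0, 381]) cube([99, 1025, 22]);


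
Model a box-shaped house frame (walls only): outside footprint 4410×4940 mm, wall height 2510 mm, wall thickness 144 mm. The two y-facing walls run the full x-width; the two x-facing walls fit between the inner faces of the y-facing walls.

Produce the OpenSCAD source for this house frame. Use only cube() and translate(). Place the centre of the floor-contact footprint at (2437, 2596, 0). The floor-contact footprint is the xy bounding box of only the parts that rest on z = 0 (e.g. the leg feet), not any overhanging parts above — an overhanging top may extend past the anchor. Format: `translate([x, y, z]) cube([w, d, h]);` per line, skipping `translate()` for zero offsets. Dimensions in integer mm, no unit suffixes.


translate([232, 126, 0]) cube([4410, 144, 2510]);
translate([232, 4922, 0]) cube([4410, 144, 2510]);
translate([232, 270, 0]) cube([144, 4652, 2510]);
translate([4498, 270, 0]) cube([144, 4652, 2510]);


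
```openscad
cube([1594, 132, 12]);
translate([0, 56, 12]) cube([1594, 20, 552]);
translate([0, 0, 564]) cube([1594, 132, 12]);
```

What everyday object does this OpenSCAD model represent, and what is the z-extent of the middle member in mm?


An I-beam. The web height is 552 mm.

Two wide flanges with a thin centred web — an I-beam. Overall 576 mm minus two 12 mm flanges gives a web of 576 − 2·12 = 552 mm.


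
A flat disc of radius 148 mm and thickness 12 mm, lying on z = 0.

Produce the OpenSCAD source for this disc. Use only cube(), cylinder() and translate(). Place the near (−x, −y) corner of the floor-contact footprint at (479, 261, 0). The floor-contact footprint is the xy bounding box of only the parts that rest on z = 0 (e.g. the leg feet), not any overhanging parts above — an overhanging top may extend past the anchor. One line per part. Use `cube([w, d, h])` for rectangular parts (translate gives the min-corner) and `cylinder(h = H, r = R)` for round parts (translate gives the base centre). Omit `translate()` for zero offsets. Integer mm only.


translate([627, 409, 0]) cylinder(h = 12, r = 148);


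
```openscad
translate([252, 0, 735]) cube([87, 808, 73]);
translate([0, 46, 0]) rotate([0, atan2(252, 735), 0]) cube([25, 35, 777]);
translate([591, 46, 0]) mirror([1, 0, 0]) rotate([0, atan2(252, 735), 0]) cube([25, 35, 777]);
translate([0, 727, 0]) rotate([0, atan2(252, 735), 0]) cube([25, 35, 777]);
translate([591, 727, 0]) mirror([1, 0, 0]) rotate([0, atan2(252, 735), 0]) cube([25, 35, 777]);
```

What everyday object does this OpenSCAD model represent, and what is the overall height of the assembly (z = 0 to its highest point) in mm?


A sawhorse. The overall height is 808 mm.

A beam across two mirrored pairs of raked legs — a sawhorse. The beam's underside is at z = 735 (matching the legs' vertical rise in atan2(252, 735)) and the beam is 73 mm tall, so its top is at 735 + 73 = 808 mm. The raked legs top out at the beam's underside, so that is the highest point.


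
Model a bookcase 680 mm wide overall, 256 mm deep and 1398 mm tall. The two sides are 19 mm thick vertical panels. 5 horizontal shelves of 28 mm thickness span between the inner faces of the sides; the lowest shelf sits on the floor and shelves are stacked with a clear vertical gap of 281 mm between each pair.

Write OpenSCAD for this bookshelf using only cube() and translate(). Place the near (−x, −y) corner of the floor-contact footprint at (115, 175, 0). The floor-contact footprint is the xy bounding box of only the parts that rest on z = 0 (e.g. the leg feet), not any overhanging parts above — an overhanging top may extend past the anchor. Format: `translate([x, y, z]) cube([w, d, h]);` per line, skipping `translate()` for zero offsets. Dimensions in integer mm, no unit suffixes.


translate([115, 175, 0]) cube([19, 256, 1398]);
translate([776, 175, 0]) cube([19, 256, 1398]);
translate([134, 175, 0]) cube([642, 256, 28]);
translate([134, 175, 309]) cube([642, 256, 28]);
translate([134, 175, 618]) cube([642, 256, 28]);
translate([134, 175, 927]) cube([642, 256, 28]);
translate([134, 175, 1236]) cube([642, 256, 28]);


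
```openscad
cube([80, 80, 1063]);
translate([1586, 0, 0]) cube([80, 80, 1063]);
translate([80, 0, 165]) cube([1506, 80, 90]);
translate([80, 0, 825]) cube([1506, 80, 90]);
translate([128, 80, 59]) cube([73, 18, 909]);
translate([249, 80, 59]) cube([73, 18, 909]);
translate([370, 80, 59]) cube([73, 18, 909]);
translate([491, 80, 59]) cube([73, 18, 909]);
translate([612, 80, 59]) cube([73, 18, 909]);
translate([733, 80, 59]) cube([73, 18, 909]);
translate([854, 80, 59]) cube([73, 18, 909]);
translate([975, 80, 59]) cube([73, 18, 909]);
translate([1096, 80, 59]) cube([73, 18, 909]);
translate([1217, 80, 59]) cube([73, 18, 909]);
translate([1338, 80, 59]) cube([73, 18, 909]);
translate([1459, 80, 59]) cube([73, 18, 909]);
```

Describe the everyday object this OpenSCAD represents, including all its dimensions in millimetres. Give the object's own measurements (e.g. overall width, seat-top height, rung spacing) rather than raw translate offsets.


A fence section. Two 80×80 mm posts, 1063 mm tall, stand on the floor with a clear span of 1506 mm between their inner faces. Two horizontal rails of 80×90 mm section span the gap between the posts with their undersides at z = 165 mm and z = 825 mm, flush with the posts' −y face. 12 pickets, each 73 mm wide, 18 mm thick and 909 mm tall, are fixed to the +y face of the rails with their bottoms at z = 59 mm, spaced across the span with a 48 mm gap after the −x post and between neighbouring pickets, with 54 mm left before the +x post.


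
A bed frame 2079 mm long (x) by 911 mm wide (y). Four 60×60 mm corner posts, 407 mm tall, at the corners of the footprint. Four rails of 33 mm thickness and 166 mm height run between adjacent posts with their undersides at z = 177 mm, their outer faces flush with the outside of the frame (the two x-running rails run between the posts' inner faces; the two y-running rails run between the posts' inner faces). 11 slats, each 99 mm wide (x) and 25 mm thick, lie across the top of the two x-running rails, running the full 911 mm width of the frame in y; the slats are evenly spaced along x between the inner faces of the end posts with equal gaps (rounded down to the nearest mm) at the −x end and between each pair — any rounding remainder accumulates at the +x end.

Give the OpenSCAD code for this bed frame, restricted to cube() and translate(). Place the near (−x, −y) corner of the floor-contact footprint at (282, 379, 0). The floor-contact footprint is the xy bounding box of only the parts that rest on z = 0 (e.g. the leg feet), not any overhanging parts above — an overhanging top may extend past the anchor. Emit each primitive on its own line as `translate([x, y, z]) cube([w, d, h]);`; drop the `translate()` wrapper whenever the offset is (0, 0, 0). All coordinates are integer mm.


translate([282, 379, 0]) cube([60, 60, 407]);
translate([282, 1230, 0]) cube([60, 60, 407]);
translate([2301, 379, 0]) cube([60, 60, 407]);
translate([2301, 1230, 0]) cube([60, 60, 407]);
translate([342, 379, 177]) cube([1959, 33, 166]);
translate([342, 1257, 177]) cube([1959, 33, 166]);
translate([282, 439, 177]) cube([33, 791, 166]);
translate([2328, 439, 177]) cube([33, 791, 166]);
translate([414, 379, 343]) cube([99, 911, 25]);
translate([585, 379, 343]) cube([99, 911, 25]);
translate([756, 379, 343]) cube([99, 911, 25]);
translate([927, 379, 343]) cube([99, 911, 25]);
translate([1098, 379, 343]) cube([99, 911, 25]);
translate([1269, 379, 343]) cube([99, 911, 25]);
translate([1440, 379, 343]) cube([99, 911, 25]);
translate([1611, 379, 343]) cube([99, 911, 25]);
translate([1782, 379, 343]) cube([99, 911, 25]);
translate([1953, 379, 343]) cube([99, 911, 25]);
translate([2124, 379, 343]) cube([99, 911, 25]);


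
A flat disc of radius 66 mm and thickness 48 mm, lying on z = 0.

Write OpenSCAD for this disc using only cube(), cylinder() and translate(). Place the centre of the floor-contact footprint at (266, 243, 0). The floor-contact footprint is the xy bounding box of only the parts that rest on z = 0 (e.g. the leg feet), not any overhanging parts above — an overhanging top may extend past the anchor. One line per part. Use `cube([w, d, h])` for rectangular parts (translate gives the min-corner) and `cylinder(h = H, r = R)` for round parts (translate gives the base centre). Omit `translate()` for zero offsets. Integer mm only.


translate([266, 243, 0]) cylinder(h = 48, r = 66);


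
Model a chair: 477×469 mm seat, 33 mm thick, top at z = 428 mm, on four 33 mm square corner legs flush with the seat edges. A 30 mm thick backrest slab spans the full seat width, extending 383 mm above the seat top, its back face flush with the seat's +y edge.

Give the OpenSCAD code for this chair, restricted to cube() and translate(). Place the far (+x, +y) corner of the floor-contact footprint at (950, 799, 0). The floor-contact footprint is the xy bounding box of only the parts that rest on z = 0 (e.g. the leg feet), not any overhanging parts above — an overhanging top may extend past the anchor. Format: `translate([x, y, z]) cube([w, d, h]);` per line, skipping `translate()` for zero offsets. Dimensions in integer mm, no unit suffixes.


// leg_h = 428 - 33 = 395
translate([473, 330, 395]) cube([477, 469, 33]);
translate([473, 330, 0]) cube([33, 33, 395]);
translate([917, 330, 0]) cube([33, 33, 395]);
translate([473, 766, 0]) cube([33, 33, 395]);
translate([917, 766, 0]) cube([33, 33, 395]);
translate([473, 769, 428]) cube([477, 30, 383]);


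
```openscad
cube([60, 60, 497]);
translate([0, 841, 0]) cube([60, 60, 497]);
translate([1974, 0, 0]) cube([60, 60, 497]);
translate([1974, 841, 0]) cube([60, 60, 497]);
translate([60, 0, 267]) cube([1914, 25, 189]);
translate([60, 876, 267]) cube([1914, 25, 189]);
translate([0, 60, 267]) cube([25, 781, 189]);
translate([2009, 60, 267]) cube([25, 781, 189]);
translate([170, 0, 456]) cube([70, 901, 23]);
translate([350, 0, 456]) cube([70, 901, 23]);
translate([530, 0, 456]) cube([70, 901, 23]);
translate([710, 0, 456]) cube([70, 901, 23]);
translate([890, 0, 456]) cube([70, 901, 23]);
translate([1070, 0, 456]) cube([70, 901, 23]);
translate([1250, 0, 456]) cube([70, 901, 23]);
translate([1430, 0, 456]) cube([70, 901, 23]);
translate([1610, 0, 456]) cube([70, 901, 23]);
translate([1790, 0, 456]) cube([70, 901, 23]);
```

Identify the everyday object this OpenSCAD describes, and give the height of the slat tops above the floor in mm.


A bed frame. The slat-top height is 479 mm.

Four posts, four rails, and a row of slats — a bed frame. Slats sit on the rails at z = 267 + 189 = 456; with slat thickness 23, the top is 479 mm.


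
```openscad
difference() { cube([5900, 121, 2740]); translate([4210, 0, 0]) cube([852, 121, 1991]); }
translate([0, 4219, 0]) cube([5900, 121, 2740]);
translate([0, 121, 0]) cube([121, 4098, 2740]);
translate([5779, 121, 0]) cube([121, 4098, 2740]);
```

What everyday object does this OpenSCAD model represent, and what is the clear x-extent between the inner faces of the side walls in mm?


A single room. The interior width is 5658 mm.

Four walls enclosing a rectangle with a door in the front wall — a room. Outside width 5900 minus two 121 mm walls gives 5658 mm.


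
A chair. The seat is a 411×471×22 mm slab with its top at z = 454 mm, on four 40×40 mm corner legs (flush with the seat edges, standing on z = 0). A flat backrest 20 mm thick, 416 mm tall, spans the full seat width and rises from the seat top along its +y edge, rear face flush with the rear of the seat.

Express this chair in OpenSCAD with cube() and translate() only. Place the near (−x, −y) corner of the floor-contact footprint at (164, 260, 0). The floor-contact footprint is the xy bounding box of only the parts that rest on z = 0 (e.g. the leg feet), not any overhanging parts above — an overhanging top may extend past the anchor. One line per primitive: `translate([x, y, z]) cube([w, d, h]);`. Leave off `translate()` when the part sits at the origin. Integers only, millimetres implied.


translate([164, 260, 432]) cube([411, 471, 22]);
translate([164, 260, 0]) cube([40, 40, 432]);
translate([535, 260, 0]) cube([40, 40, 432]);
translate([164, 691, 0]) cube([40, 40, 432]);
translate([535, 691, 0]) cube([40, 40, 432]);
translate([164, 711, 454]) cube([411, 20, 416]);


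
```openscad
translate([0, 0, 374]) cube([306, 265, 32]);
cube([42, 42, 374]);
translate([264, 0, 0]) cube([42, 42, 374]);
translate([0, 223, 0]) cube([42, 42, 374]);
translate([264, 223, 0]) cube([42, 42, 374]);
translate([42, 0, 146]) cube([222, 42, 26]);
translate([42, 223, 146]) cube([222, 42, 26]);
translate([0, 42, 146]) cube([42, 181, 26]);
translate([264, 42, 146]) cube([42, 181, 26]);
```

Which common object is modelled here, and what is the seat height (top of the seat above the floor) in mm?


A stool. The seat height is 406 mm.

A 306×265×32 slab at z = 374 on four corner posts — a stool. The seat top is 374 + 32 = 406 mm.


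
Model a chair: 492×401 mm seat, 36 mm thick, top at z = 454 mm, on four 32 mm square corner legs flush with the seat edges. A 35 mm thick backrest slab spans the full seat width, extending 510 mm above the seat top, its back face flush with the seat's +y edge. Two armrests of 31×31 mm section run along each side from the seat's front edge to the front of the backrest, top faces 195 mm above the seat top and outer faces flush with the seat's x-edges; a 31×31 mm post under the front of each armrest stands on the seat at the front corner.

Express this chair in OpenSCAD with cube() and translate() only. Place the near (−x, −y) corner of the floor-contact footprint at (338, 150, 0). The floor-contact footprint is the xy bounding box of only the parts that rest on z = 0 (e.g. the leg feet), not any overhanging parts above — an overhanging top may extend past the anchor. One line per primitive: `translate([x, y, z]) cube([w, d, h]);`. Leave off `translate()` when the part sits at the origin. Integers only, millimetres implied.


// leg_h = 454 - 36 = 418
// arm post h = 195 - 31 = 164
translate([338, 150, 418]) cube([492, 401, 36]);
translate([338, 150, 0]) cube([32, 32, 418]);
translate([798, 150, 0]) cube([32, 32, 418]);
translate([338, 519, 0]) cube([32, 32, 418]);
translate([798, 519, 0]) cube([32, 32, 418]);
translate([338, 516, 454]) cube([492, 35, 510]);
translate([338, 150, 618]) cube([31, 366, 31]);
translate([799, 150, 618]) cube([31, 366, 31]);
translate([338, 150, 454]) cube([31, 31, 164]);
translate([799, 150, 454]) cube([31, 31, 164]);
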